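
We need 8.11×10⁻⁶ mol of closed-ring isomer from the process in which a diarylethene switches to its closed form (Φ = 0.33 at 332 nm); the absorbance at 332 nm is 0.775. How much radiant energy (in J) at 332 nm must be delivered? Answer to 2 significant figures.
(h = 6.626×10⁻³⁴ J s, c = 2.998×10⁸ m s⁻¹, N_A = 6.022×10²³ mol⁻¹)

Photons that must be absorbed: 8.11×10⁻⁶ / 0.33 = 2.458×10⁻⁵ mol.
Fraction absorbed: 1 − 10^(−0.775) = 0.8321.
Incident photons needed: 2.458×10⁻⁵ / 0.8321 = 2.954×10⁻⁵ mol.
Photon energy: hc/λ = 5.983×10⁻¹⁹ J; per mole, 3.603×10⁵ J mol⁻¹.
Energy required: 2.954×10⁻⁵ × 3.603×10⁵ = 11 J.

11 J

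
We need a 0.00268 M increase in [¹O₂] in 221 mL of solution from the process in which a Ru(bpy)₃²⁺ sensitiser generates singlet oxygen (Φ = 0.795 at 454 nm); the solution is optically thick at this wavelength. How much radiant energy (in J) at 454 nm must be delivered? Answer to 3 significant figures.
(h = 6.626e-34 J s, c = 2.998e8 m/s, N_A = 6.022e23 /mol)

Product: (0.00268 M)(0.221 L) = 5.923e-4 mol.
Photons that must be absorbed: 5.923e-4 / 0.795 = 7.450e-4 mol.
Photon energy: hc/λ = 4.375e-19 J; per mole, 2.635e5 J mol⁻¹.
Energy required: 7.450e-4 × 2.635e5 = 196 J.

196 J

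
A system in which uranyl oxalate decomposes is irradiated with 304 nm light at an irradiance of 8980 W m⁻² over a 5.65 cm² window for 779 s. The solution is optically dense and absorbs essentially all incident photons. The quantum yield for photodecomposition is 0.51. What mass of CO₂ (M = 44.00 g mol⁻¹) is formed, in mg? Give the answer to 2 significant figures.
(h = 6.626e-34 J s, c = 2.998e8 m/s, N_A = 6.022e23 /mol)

Photon energy at 304 nm: hc/λ = (6.626e-34)(2.998e8)/(304e-9) = 6.534e-19 J.
Energy delivered: (8980 W m⁻²)(5.65e-4 m²)(779 s) = 3952 J.
Photons incident: 3952 / 6.534e-19 = 6.048e21, i.e. 6.048e21/6.022e23 = 0.01004 mol.
Product: Φ × n_abs = 0.51 × 0.01004 = 0.005120 mol.
Mass: 0.005120 × 44.00 = 0.2253 g = 230 mg.

230 mg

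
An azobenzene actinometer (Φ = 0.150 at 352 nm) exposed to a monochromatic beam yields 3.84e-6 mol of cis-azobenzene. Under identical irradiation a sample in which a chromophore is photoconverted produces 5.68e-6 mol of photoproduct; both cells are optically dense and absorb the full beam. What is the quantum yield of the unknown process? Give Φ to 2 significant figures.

Photons absorbed by the actinometer: 3.84e-6 / 0.150 = 2.560e-5 mol.
Φ(unknown) = 5.68e-6 / 2.560e-5 = 0.22.

Φ = 0.22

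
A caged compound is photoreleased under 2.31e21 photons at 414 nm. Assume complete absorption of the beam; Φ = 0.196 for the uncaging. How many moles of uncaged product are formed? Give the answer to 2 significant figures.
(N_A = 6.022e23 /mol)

7.5e-4 mol

Moles of photons: 2.31e21 / 6.022e23 = 0.003836 mol.
Product: Φ × n_abs = 0.196 × 0.003836 = 7.519e-4 mol.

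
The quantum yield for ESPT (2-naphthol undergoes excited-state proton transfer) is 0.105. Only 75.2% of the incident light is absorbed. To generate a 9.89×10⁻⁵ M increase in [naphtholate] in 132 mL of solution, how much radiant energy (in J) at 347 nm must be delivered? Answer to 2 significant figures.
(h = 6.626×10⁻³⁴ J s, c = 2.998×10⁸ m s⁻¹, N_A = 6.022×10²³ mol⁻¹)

Product: (9.89×10⁻⁵ M)(0.132 L) = 1.305×10⁻⁵ mol.
Photons that must be absorbed: 1.305×10⁻⁵ / 0.105 = 1.243×10⁻⁴ mol.
Incident photons needed: 1.243×10⁻⁴ / 0.752 = 1.653×10⁻⁴ mol.
Photon energy: hc/λ = 5.725×10⁻¹⁹ J; per mole, 3.448×10⁵ J mol⁻¹.
Energy required: 1.653×10⁻⁴ × 3.448×10⁵ = 57 J.

57 J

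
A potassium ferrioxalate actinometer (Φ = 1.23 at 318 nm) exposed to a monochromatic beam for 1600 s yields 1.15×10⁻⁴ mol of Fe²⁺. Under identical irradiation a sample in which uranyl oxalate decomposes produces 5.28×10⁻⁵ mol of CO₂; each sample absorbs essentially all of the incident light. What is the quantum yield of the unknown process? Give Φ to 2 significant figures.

Photons absorbed by the actinometer: 1.15×10⁻⁴ / 1.23 = 9.350×10⁻⁵ mol.
Φ(unknown) = 5.28×10⁻⁵ / 9.350×10⁻⁵ = 0.56.

Φ = 0.56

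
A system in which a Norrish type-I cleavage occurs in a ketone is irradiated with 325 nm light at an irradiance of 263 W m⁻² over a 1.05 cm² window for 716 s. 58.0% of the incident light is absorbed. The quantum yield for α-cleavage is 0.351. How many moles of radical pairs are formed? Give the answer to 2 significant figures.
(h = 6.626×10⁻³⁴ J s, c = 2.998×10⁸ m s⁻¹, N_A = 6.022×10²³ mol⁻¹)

1.1×10⁻⁵ mol

Photon energy at 325 nm: hc/λ = (6.626×10⁻³⁴)(2.998×10⁸)/(325×10⁻⁹) = 6.112×10⁻¹⁹ J.
Energy delivered: (263 W m⁻²)(1.05×10⁻⁴ m²)(716 s) = 19.77 J.
Photons incident: 19.77 / 6.112×10⁻¹⁹ = 3.235×10¹⁹, i.e. 3.235×10¹⁹/6.022×10²³ = 5.372×10⁻⁵ mol.
Photons absorbed: 0.580 × 5.372×10⁻⁵ = 3.116×10⁻⁵ mol.
Product: Φ × n_abs = 0.351 × 3.116×10⁻⁵ = 1.094×10⁻⁵ mol.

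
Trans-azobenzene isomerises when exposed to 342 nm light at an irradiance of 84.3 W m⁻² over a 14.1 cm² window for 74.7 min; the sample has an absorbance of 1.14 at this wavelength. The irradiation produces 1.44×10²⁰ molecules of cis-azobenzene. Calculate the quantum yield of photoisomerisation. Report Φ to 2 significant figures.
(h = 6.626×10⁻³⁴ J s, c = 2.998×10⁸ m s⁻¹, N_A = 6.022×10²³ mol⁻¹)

Product: 1.44×10²⁰ / 6.022×10²³ = 2.391×10⁻⁴ mol.
Photon energy at 342 nm: hc/λ = (6.626×10⁻³⁴)(2.998×10⁸)/(342×10⁻⁹) = 5.808×10⁻¹⁹ J.
Energy delivered: (84.3 W m⁻²)(14.1×10⁻⁴ m²)(4482 s) = 532.7 J.
Photons incident: 532.7 / 5.808×10⁻¹⁹ = 9.172×10²⁰, i.e. 9.172×10²⁰/6.022×10²³ = 0.001523 mol.
Fraction absorbed: 1 − 10^(−1.14) = 0.9276.
Photons absorbed: 0.9276 × 0.001523 = 0.001413 mol.
Φ = 2.391×10⁻⁴ mol / 0.001413 mol photons = 0.17.

Φ = 0.17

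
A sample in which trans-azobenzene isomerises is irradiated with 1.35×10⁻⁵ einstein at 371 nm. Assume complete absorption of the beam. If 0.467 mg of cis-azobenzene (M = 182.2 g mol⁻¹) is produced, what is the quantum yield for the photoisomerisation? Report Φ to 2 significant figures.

Φ = 0.19

Product: 0.467 mg / 182.2 g mol⁻¹ = 2.563×10⁻⁶ mol.
Φ = 2.563×10⁻⁶ mol / 1.35×10⁻⁵ mol photons = 0.19.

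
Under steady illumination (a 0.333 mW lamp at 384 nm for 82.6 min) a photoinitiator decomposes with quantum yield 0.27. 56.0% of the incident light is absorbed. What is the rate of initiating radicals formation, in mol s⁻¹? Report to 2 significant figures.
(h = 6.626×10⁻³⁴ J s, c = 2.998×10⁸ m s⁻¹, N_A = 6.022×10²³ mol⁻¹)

Photon energy at 384 nm: hc/λ = (6.626×10⁻³⁴)(2.998×10⁸)/(384×10⁻⁹) = 5.173×10⁻¹⁹ J.
Energy delivered: (0.333 mW)(4956 s) = 1.650 J.
Photons incident: 1.650 / 5.173×10⁻¹⁹ = 3.190×10¹⁸, i.e. 3.190×10¹⁸/6.022×10²³ = 5.297×10⁻⁶ mol.
Photons absorbed: 0.560 × 5.297×10⁻⁶ = 2.966×10⁻⁶ mol.
Product formed: 0.27 × 2.966×10⁻⁶ = 8.008×10⁻⁷ mol.
Rate: 8.008×10⁻⁷ / 4956 s = 1.6×10⁻¹⁰ mol s⁻¹.

1.6×10⁻¹⁰ mol s⁻¹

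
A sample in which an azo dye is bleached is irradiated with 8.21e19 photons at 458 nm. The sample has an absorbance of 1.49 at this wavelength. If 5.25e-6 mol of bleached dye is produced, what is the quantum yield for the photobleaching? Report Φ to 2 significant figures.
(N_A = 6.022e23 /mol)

Moles of photons: 8.21e19 / 6.022e23 = 1.363e-4 mol.
Fraction absorbed: 1 − 10^(−1.49) = 0.9676.
Photons absorbed: 0.9676 × 1.363e-4 = 1.319e-4 mol.
Φ = 5.25e-6 mol / 1.319e-4 mol photons = 0.040.

Φ = 0.040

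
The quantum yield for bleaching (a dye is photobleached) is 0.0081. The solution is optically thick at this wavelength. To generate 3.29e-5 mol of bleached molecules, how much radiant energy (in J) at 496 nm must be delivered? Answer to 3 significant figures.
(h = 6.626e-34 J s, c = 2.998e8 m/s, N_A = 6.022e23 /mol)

Photons that must be absorbed: 3.29e-5 / 0.0081 = 0.004062 mol.
Photon energy: hc/λ = 4.005e-19 J; per mole, 2.412e5 J mol⁻¹.
Energy required: 0.004062 × 2.412e5 = 980 J.

980 J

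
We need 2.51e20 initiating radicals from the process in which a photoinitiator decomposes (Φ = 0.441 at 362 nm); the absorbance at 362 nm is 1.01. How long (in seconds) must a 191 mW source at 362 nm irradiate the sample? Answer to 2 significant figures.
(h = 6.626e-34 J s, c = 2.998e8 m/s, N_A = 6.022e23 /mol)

Product: 2.51e20 / 6.022e23 = 4.168e-4 mol.
Photons that must be absorbed: 4.168e-4 / 0.441 = 9.451e-4 mol.
Fraction absorbed: 1 − 10^(−1.01) = 0.9023.
Incident photons needed: 9.451e-4 / 0.9023 = 0.001047 mol.
Photon energy: hc/λ = 5.487e-19 J; per mole, 3.304e5 J mol⁻¹.
Energy required: 0.001047 × 3.304e5 = 345.9 J.
Time: 345.9 J / 0.191 W = 1800 s.

t ≈ 1800 s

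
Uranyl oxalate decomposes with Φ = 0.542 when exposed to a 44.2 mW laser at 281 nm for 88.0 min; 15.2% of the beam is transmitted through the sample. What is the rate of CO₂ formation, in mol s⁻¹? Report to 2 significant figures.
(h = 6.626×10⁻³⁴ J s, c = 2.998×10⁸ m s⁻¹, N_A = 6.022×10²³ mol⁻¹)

4.8×10⁻⁸ mol s⁻¹

Photon energy at 281 nm: hc/λ = (6.626×10⁻³⁴)(2.998×10⁸)/(281×10⁻⁹) = 7.069×10⁻¹⁹ J.
Energy delivered: (44.2 mW)(5280 s) = 233.4 J.
Photons incident: 233.4 / 7.069×10⁻¹⁹ = 3.302×10²⁰, i.e. 3.302×10²⁰/6.022×10²³ = 5.483×10⁻⁴ mol.
Fraction absorbed: 1 − 15.2/100 = 0.8480.
Photons absorbed: 0.8480 × 5.483×10⁻⁴ = 4.650×10⁻⁴ mol.
Product formed: 0.542 × 4.650×10⁻⁴ = 2.520×10⁻⁴ mol.
Rate: 2.520×10⁻⁴ / 5280 s = 4.8×10⁻⁸ mol s⁻¹.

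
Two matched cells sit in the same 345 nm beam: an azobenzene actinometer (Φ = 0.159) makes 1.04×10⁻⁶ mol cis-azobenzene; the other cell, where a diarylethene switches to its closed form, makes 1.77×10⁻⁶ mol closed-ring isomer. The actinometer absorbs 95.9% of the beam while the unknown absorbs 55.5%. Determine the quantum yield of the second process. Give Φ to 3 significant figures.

Photons absorbed by the actinometer: 1.04×10⁻⁶ / 0.159 = 6.541×10⁻⁶ mol.
Incident flux: 6.541×10⁻⁶ / 0.959 = 6.821×10⁻⁶ einstein.
Absorbed by unknown: 0.555 × 6.821×10⁻⁶ = 3.786×10⁻⁶ mol.
Φ(unknown) = 1.77×10⁻⁶ / 3.786×10⁻⁶ = 0.468.

Φ = 0.468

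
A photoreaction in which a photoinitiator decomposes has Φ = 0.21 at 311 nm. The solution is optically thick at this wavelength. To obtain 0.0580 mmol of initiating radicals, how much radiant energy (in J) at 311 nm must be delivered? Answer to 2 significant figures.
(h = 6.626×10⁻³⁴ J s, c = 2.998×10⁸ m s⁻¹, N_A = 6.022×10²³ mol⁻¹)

Product: 0.0580 mmol = 5.80×10⁻⁵ mol.
Photons that must be absorbed: 5.80×10⁻⁵ / 0.21 = 2.762×10⁻⁴ mol.
Photon energy: hc/λ = 6.387×10⁻¹⁹ J; per mole, 3.846×10⁵ J mol⁻¹.
Energy required: 2.762×10⁻⁴ × 3.846×10⁵ = 110 J.

110 J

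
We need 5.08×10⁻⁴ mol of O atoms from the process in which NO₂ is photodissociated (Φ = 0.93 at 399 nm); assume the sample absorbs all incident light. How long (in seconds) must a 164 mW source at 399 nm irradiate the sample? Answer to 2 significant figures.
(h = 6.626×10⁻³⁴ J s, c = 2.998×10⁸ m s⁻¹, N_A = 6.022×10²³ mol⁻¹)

t ≈ 1000 s

Photons that must be absorbed: 5.08×10⁻⁴ / 0.93 = 5.462×10⁻⁴ mol.
Photon energy: hc/λ = 4.979×10⁻¹⁹ J; per mole, 2.998×10⁵ J mol⁻¹.
Energy required: 5.462×10⁻⁴ × 2.998×10⁵ = 163.8 J.
Time: 163.8 J / 0.164 W = 1000 s.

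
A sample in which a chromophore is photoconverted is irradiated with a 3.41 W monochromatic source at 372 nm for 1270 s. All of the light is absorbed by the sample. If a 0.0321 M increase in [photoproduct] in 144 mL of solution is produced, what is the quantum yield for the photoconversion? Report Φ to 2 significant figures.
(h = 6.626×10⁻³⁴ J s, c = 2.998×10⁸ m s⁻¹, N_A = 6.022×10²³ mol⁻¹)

Product: (0.0321 M)(0.144 L) = 0.004622 mol.
Photon energy at 372 nm: hc/λ = (6.626×10⁻³⁴)(2.998×10⁸)/(372×10⁻⁹) = 5.340×10⁻¹⁹ J.
Energy delivered: (3.41 W)(1270 s) = 4331 J.
Photons incident: 4331 / 5.340×10⁻¹⁹ = 8.110×10²¹, i.e. 8.110×10²¹/6.022×10²³ = 0.01347 mol.
Φ = 0.004622 mol / 0.01347 mol photons = 0.34.

Φ = 0.34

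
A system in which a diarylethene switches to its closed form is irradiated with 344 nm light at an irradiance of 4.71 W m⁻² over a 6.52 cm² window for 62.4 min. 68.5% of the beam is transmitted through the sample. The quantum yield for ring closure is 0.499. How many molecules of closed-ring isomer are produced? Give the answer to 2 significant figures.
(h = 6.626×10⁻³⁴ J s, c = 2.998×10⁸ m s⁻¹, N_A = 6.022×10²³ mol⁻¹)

3.1×10¹⁸ molecules

Photon energy at 344 nm: hc/λ = (6.626×10⁻³⁴)(2.998×10⁸)/(344×10⁻⁹) = 5.775×10⁻¹⁹ J.
Energy delivered: (4.71 W m⁻²)(6.52×10⁻⁴ m²)(3744 s) = 11.50 J.
Photons incident: 11.50 / 5.775×10⁻¹⁹ = 1.991×10¹⁹, i.e. 1.991×10¹⁹/6.022×10²³ = 3.306×10⁻⁵ mol.
Fraction absorbed: 1 − 68.5/100 = 0.3150.
Photons absorbed: 0.3150 × 3.306×10⁻⁵ = 1.041×10⁻⁵ mol.
Product: Φ × n_abs = 0.499 × 1.041×10⁻⁵ = 5.195×10⁻⁶ mol.
As a count: 5.195×10⁻⁶ × 6.022×10²³ = 3.1×10¹⁸.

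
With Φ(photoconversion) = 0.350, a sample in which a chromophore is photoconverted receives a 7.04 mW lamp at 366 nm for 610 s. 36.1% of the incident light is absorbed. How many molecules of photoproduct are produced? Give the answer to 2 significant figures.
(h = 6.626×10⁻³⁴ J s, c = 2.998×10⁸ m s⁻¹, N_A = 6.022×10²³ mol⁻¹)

Photon energy at 366 nm: hc/λ = (6.626×10⁻³⁴)(2.998×10⁸)/(366×10⁻⁹) = 5.428×10⁻¹⁹ J.
Energy delivered: (7.04 mW)(610 s) = 4.294 J.
Photons incident: 4.294 / 5.428×10⁻¹⁹ = 7.911×10¹⁸, i.e. 7.911×10¹⁸/6.022×10²³ = 1.314×10⁻⁵ mol.
Photons absorbed: 0.361 × 1.314×10⁻⁵ = 4.744×10⁻⁶ mol.
Product: Φ × n_abs = 0.350 × 4.744×10⁻⁶ = 1.660×10⁻⁶ mol.
As a count: 1.660×10⁻⁶ × 6.022×10²³ = 1.0×10¹⁸.

1.0×10¹⁸ molecules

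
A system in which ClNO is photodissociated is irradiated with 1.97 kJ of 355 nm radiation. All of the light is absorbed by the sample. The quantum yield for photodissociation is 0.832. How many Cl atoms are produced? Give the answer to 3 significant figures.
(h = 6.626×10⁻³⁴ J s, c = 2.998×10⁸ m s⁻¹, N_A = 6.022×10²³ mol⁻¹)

2.93×10²¹ atoms

Photon energy at 355 nm: hc/λ = (6.626×10⁻³⁴)(2.998×10⁸)/(355×10⁻⁹) = 5.596×10⁻¹⁹ J.
Incident energy: 1.97 kJ = 1970 J.
Photons incident: 1970 / 5.596×10⁻¹⁹ = 3.520×10²¹, i.e. 3.520×10²¹/6.022×10²³ = 0.005845 mol.
Product: Φ × n_abs = 0.832 × 0.005845 = 0.004863 mol.
As a count: 0.004863 × 6.022×10²³ = 2.93×10²¹.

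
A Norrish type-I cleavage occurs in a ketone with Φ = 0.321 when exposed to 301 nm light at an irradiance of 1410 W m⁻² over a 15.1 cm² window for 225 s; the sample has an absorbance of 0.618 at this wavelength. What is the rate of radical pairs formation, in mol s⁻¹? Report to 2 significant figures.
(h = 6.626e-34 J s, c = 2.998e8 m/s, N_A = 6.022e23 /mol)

Photon energy at 301 nm: hc/λ = (6.626e-34)(2.998e8)/(301e-9) = 6.600e-19 J.
Energy delivered: (1410 W m⁻²)(15.1e-4 m²)(225 s) = 479.0 J.
Photons incident: 479.0 / 6.600e-19 = 7.258e20, i.e. 7.258e20/6.022e23 = 0.001205 mol.
Fraction absorbed: 1 − 10^(−0.618) = 0.7590.
Photons absorbed: 0.7590 × 0.001205 = 9.146e-4 mol.
Product formed: 0.321 × 9.146e-4 = 2.936e-4 mol.
Rate: 2.936e-4 / 225 s = 1.3e-6 mol s⁻¹.

1.3e-6 mol s⁻¹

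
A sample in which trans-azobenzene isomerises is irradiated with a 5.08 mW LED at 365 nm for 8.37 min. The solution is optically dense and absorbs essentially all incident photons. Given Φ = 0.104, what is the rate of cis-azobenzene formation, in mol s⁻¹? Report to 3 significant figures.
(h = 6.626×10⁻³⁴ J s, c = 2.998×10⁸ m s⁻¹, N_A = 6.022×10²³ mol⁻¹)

1.61×10⁻⁹ mol s⁻¹

Photon energy at 365 nm: hc/λ = (6.626×10⁻³⁴)(2.998×10⁸)/(365×10⁻⁹) = 5.442×10⁻¹⁹ J.
Energy delivered: (5.08 mW)(502.2 s) = 2.551 J.
Photons incident: 2.551 / 5.442×10⁻¹⁹ = 4.688×10¹⁸, i.e. 4.688×10¹⁸/6.022×10²³ = 7.785×10⁻⁶ mol.
Product formed: 0.104 × 7.785×10⁻⁶ = 8.096×10⁻⁷ mol.
Rate: 8.096×10⁻⁷ / 502.2 s = 1.61×10⁻⁹ mol s⁻¹.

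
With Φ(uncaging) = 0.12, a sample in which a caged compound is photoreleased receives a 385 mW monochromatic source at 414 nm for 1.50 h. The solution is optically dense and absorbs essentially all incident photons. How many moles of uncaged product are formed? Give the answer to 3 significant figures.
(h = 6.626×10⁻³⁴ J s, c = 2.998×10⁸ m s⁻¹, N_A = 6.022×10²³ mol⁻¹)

8.63×10⁻⁴ mol

Photon energy at 414 nm: hc/λ = (6.626×10⁻³⁴)(2.998×10⁸)/(414×10⁻⁹) = 4.798×10⁻¹⁹ J.
Energy delivered: (385 mW)(5400 s) = 2079 J.
Photons incident: 2079 / 4.798×10⁻¹⁹ = 4.333×10²¹, i.e. 4.333×10²¹/6.022×10²³ = 0.007195 mol.
Product: Φ × n_abs = 0.12 × 0.007195 = 8.634×10⁻⁴ mol.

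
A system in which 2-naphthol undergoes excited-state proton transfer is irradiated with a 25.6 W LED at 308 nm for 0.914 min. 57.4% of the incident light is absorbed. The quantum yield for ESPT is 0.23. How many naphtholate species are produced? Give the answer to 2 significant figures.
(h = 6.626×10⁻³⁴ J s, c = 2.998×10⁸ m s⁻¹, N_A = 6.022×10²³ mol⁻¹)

2.9×10²⁰ species

Photon energy at 308 nm: hc/λ = (6.626×10⁻³⁴)(2.998×10⁸)/(308×10⁻⁹) = 6.450×10⁻¹⁹ J.
Energy delivered: (25.6 W)(54.84 s) = 1404 J.
Photons incident: 1404 / 6.450×10⁻¹⁹ = 2.177×10²¹, i.e. 2.177×10²¹/6.022×10²³ = 0.003615 mol.
Photons absorbed: 0.574 × 0.003615 = 0.002075 mol.
Product: Φ × n_abs = 0.23 × 0.002075 = 4.773×10⁻⁴ mol.
As a count: 4.773×10⁻⁴ × 6.022×10²³ = 2.9×10²⁰.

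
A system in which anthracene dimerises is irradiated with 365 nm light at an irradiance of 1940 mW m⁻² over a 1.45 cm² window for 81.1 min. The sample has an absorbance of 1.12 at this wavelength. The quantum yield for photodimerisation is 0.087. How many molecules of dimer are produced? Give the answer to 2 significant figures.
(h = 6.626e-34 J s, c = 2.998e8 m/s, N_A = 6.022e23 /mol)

Photon energy at 365 nm: hc/λ = (6.626e-34)(2.998e8)/(365e-9) = 5.442e-19 J.
Energy delivered: (1940 mW m⁻²)(1.45e-4 m²)(4866 s) = 1.369 J.
Photons incident: 1.369 / 5.442e-19 = 2.516e18, i.e. 2.516e18/6.022e23 = 4.178e-6 mol.
Fraction absorbed: 1 − 10^(−1.12) = 0.9241.
Photons absorbed: 0.9241 × 4.178e-6 = 3.861e-6 mol.
Product: Φ × n_abs = 0.087 × 3.861e-6 = 3.359e-7 mol.
As a count: 3.359e-7 × 6.022e23 = 2.0e17.

2.0e17 molecules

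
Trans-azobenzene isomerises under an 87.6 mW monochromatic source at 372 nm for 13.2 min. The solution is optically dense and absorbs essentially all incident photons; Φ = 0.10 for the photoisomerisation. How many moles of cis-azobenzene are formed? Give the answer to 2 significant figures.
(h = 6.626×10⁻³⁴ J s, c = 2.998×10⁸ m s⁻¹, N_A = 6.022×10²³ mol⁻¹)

2.2×10⁻⁵ mol

Photon energy at 372 nm: hc/λ = (6.626×10⁻³⁴)(2.998×10⁸)/(372×10⁻⁹) = 5.340×10⁻¹⁹ J.
Energy delivered: (87.6 mW)(792 s) = 69.38 J.
Photons incident: 69.38 / 5.340×10⁻¹⁹ = 1.299×10²⁰, i.e. 1.299×10²⁰/6.022×10²³ = 2.157×10⁻⁴ mol.
Product: Φ × n_abs = 0.10 × 2.157×10⁻⁴ = 2.157×10⁻⁵ mol.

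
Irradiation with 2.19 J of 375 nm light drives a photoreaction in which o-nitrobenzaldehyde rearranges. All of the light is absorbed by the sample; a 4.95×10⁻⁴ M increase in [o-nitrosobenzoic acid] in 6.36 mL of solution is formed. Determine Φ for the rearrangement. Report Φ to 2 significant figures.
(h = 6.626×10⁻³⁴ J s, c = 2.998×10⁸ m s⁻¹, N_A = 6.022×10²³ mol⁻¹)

Φ = 0.46

Product: (4.95×10⁻⁴ M)(0.00636 L) = 3.148×10⁻⁶ mol.
Photon energy at 375 nm: hc/λ = (6.626×10⁻³⁴)(2.998×10⁸)/(375×10⁻⁹) = 5.297×10⁻¹⁹ J.
Photons incident: 2.19 / 5.297×10⁻¹⁹ = 4.134×10¹⁸, i.e. 4.134×10¹⁸/6.022×10²³ = 6.865×10⁻⁶ mol.
Φ = 3.148×10⁻⁶ mol / 6.865×10⁻⁶ mol photons = 0.46.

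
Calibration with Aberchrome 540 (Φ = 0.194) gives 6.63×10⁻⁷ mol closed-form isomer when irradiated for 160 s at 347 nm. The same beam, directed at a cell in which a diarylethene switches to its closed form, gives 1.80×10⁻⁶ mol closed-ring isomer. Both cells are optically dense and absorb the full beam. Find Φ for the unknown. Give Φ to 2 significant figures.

Photons absorbed by the actinometer: 6.63×10⁻⁷ / 0.194 = 3.418×10⁻⁶ mol.
Φ(unknown) = 1.80×10⁻⁶ / 3.418×10⁻⁶ = 0.53.

Φ = 0.53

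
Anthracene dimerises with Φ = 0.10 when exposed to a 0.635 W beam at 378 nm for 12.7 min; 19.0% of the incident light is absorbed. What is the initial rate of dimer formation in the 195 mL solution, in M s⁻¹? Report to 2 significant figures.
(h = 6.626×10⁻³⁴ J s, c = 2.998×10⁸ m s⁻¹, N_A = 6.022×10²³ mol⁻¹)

2.0×10⁻⁷ M s⁻¹

Photon energy at 378 nm: hc/λ = (6.626×10⁻³⁴)(2.998×10⁸)/(378×10⁻⁹) = 5.255×10⁻¹⁹ J.
Energy delivered: (0.635 W)(762 s) = 483.9 J.
Photons incident: 483.9 / 5.255×10⁻¹⁹ = 9.208×10²⁰, i.e. 9.208×10²⁰/6.022×10²³ = 0.001529 mol.
Photons absorbed: 0.190 × 0.001529 = 2.905×10⁻⁴ mol.
Product formed: 0.10 × 2.905×10⁻⁴ = 2.905×10⁻⁵ mol.
Rate: 2.905×10⁻⁵ mol / (762 s × 0.195 L) = 2.0×10⁻⁷ M s⁻¹.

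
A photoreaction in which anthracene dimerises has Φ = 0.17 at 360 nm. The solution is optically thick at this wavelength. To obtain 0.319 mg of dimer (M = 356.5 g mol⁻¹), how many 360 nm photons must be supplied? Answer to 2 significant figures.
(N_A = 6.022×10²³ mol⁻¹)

3.2×10¹⁸ photons

Product: 0.319 mg / 356.5 g mol⁻¹ = 8.948×10⁻⁷ mol.
Photons that must be absorbed: 8.948×10⁻⁷ / 0.17 = 5.264×10⁻⁶ mol.
Photon count: 5.264×10⁻⁶ × 6.022×10²³ = 3.2×10¹⁸.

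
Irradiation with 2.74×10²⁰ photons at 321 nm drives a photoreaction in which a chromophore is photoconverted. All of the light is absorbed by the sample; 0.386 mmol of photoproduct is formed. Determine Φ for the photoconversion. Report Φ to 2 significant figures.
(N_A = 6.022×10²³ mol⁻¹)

Φ = 0.85

Product: 0.386 mmol = 3.86×10⁻⁴ mol.
Moles of photons: 2.74×10²⁰ / 6.022×10²³ = 4.550×10⁻⁴ mol.
Φ = 3.86×10⁻⁴ mol / 4.550×10⁻⁴ mol photons = 0.85.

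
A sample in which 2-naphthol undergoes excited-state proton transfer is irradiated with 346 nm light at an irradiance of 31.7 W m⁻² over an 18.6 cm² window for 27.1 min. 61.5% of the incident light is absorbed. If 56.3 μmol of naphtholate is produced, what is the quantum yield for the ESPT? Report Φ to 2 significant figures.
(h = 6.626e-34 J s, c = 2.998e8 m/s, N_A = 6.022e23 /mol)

Φ = 0.33

Product: 56.3 μmol = 5.63e-5 mol.
Photon energy at 346 nm: hc/λ = (6.626e-34)(2.998e8)/(346e-9) = 5.741e-19 J.
Energy delivered: (31.7 W m⁻²)(18.6e-4 m²)(1626 s) = 95.87 J.
Photons incident: 95.87 / 5.741e-19 = 1.670e20, i.e. 1.670e20/6.022e23 = 2.773e-4 mol.
Photons absorbed: 0.615 × 2.773e-4 = 1.705e-4 mol.
Φ = 5.63e-5 mol / 1.705e-4 mol photons = 0.33.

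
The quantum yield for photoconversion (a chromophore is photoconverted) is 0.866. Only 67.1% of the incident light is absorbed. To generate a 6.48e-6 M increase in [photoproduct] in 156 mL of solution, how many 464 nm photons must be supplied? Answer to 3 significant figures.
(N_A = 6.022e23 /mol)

Product: (6.48e-6 M)(0.156 L) = 1.011e-6 mol.
Photons that must be absorbed: 1.011e-6 / 0.866 = 1.167e-6 mol.
Incident photons needed: 1.167e-6 / 0.671 = 1.739e-6 mol.
Photon count: 1.739e-6 × 6.022e23 = 1.05e18.

1.05e18 photons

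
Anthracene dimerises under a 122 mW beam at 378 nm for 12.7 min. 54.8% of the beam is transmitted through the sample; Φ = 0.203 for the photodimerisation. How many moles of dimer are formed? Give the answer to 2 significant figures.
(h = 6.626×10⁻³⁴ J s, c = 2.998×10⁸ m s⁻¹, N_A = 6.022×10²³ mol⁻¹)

2.7×10⁻⁵ mol

Photon energy at 378 nm: hc/λ = (6.626×10⁻³⁴)(2.998×10⁸)/(378×10⁻⁹) = 5.255×10⁻¹⁹ J.
Energy delivered: (122 mW)(762 s) = 92.96 J.
Photons incident: 92.96 / 5.255×10⁻¹⁹ = 1.769×10²⁰, i.e. 1.769×10²⁰/6.022×10²³ = 2.938×10⁻⁴ mol.
Fraction absorbed: 1 − 54.8/100 = 0.4520.
Photons absorbed: 0.4520 × 2.938×10⁻⁴ = 1.328×10⁻⁴ mol.
Product: Φ × n_abs = 0.203 × 1.328×10⁻⁴ = 2.696×10⁻⁵ mol.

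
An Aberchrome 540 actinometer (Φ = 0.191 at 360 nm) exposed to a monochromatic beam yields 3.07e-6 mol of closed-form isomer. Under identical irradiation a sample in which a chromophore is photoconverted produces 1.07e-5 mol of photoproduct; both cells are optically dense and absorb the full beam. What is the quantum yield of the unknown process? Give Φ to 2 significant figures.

Photons absorbed by the actinometer: 3.07e-6 / 0.191 = 1.607e-5 mol.
Φ(unknown) = 1.07e-5 / 1.607e-5 = 0.67.

Φ = 0.67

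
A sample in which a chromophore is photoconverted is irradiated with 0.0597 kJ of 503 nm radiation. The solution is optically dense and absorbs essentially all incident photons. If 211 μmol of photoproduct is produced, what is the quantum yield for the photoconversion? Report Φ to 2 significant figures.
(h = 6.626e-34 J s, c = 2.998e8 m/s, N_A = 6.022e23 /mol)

Φ = 0.84

Product: 211 μmol = 2.11e-4 mol.
Photon energy at 503 nm: hc/λ = (6.626e-34)(2.998e8)/(503e-9) = 3.949e-19 J.
Incident energy: 0.0597 kJ = 59.7 J.
Photons incident: 59.7 / 3.949e-19 = 1.512e20, i.e. 1.512e20/6.022e23 = 2.511e-4 mol.
Φ = 2.11e-4 mol / 2.511e-4 mol photons = 0.84.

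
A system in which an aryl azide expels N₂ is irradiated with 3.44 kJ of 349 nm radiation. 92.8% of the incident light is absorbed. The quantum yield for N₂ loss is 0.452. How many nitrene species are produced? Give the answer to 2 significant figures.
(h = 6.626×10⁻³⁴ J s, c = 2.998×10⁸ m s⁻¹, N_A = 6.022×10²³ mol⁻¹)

Photon energy at 349 nm: hc/λ = (6.626×10⁻³⁴)(2.998×10⁸)/(349×10⁻⁹) = 5.692×10⁻¹⁹ J.
Incident energy: 3.44 kJ = 3440 J.
Photons incident: 3440 / 5.692×10⁻¹⁹ = 6.044×10²¹, i.e. 6.044×10²¹/6.022×10²³ = 0.01004 mol.
Photons absorbed: 0.928 × 0.01004 = 0.009317 mol.
Product: Φ × n_abs = 0.452 × 0.009317 = 0.004211 mol.
As a count: 0.004211 × 6.022×10²³ = 2.5×10²¹.

2.5×10²¹ species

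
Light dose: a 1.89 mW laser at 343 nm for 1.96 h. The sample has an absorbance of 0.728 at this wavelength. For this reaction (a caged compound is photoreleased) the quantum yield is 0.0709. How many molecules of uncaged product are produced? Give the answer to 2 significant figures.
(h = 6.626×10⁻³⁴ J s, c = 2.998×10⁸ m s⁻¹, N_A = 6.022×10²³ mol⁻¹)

Photon energy at 343 nm: hc/λ = (6.626×10⁻³⁴)(2.998×10⁸)/(343×10⁻⁹) = 5.791×10⁻¹⁹ J.
Energy delivered: (1.89 mW)(7056 s) = 13.34 J.
Photons incident: 13.34 / 5.791×10⁻¹⁹ = 2.304×10¹⁹, i.e. 2.304×10¹⁹/6.022×10²³ = 3.826×10⁻⁵ mol.
Fraction absorbed: 1 − 10^(−0.728) = 0.8129.
Photons absorbed: 0.8129 × 3.826×10⁻⁵ = 3.110×10⁻⁵ mol.
Product: Φ × n_abs = 0.0709 × 3.110×10⁻⁵ = 2.205×10⁻⁶ mol.
As a count: 2.205×10⁻⁶ × 6.022×10²³ = 1.3×10¹⁸.

1.3×10¹⁸ molecules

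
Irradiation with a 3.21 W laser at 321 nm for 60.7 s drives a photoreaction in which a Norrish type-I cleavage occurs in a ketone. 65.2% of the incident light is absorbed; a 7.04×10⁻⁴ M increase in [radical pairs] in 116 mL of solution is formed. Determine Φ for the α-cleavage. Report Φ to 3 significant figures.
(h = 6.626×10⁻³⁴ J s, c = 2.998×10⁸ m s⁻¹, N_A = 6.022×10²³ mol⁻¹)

Φ = 0.240

Product: (7.04×10⁻⁴ M)(0.116 L) = 8.166×10⁻⁵ mol.
Photon energy at 321 nm: hc/λ = (6.626×10⁻³⁴)(2.998×10⁸)/(321×10⁻⁹) = 6.188×10⁻¹⁹ J.
Energy delivered: (3.21 W)(60.7 s) = 194.8 J.
Photons incident: 194.8 / 6.188×10⁻¹⁹ = 3.148×10²⁰, i.e. 3.148×10²⁰/6.022×10²³ = 5.227×10⁻⁴ mol.
Photons absorbed: 0.652 × 5.227×10⁻⁴ = 3.408×10⁻⁴ mol.
Φ = 8.166×10⁻⁵ mol / 3.408×10⁻⁴ mol photons = 0.240.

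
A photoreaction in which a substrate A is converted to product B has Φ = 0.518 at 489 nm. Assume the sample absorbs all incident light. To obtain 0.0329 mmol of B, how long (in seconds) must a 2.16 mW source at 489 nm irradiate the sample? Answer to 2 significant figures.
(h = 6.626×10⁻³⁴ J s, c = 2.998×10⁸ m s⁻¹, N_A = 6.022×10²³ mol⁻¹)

Product: 0.0329 mmol = 3.29×10⁻⁵ mol.
Photons that must be absorbed: 3.29×10⁻⁵ / 0.518 = 6.351×10⁻⁵ mol.
Photon energy: hc/λ = 4.062×10⁻¹⁹ J; per mole, 2.446×10⁵ J mol⁻¹.
Energy required: 6.351×10⁻⁵ × 2.446×10⁵ = 15.53 J.
Time: 15.53 J / 0.00216 W = 7200 s.

t ≈ 7200 s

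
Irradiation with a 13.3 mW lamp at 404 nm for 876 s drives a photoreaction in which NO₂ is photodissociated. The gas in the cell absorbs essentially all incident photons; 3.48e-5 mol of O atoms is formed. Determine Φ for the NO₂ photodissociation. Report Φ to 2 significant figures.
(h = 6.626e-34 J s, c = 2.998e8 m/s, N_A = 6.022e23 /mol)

Photon energy at 404 nm: hc/λ = (6.626e-34)(2.998e8)/(404e-9) = 4.917e-19 J.
Energy delivered: (13.3 mW)(876 s) = 11.65 J.
Photons incident: 11.65 / 4.917e-19 = 2.369e19, i.e. 2.369e19/6.022e23 = 3.934e-5 mol.
Φ = 3.48e-5 mol / 3.934e-5 mol photons = 0.88.

Φ = 0.88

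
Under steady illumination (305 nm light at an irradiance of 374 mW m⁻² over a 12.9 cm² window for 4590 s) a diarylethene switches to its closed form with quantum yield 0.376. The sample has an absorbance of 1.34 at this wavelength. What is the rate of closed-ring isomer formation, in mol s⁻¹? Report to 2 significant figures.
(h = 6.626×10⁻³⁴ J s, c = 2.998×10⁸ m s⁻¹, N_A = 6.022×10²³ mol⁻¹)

4.4×10⁻¹⁰ mol s⁻¹

Photon energy at 305 nm: hc/λ = (6.626×10⁻³⁴)(2.998×10⁸)/(305×10⁻⁹) = 6.513×10⁻¹⁹ J.
Energy delivered: (374 mW m⁻²)(12.9×10⁻⁴ m²)(4590 s) = 2.214 J.
Photons incident: 2.214 / 6.513×10⁻¹⁹ = 3.399×10¹⁸, i.e. 3.399×10¹⁸/6.022×10²³ = 5.644×10⁻⁶ mol.
Fraction absorbed: 1 − 10^(−1.34) = 0.9543.
Photons absorbed: 0.9543 × 5.644×10⁻⁶ = 5.386×10⁻⁶ mol.
Product formed: 0.376 × 5.386×10⁻⁶ = 2.025×10⁻⁶ mol.
Rate: 2.025×10⁻⁶ / 4590 s = 4.4×10⁻¹⁰ mol s⁻¹.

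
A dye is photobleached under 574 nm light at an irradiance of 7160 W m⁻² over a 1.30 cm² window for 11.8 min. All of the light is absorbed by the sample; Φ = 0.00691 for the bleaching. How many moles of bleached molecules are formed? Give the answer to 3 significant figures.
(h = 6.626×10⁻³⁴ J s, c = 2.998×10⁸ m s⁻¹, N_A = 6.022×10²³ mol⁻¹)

Photon energy at 574 nm: hc/λ = (6.626×10⁻³⁴)(2.998×10⁸)/(574×10⁻⁹) = 3.461×10⁻¹⁹ J.
Energy delivered: (7160 W m⁻²)(1.30×10⁻⁴ m²)(708 s) = 659.0 J.
Photons incident: 659.0 / 3.461×10⁻¹⁹ = 1.904×10²¹, i.e. 1.904×10²¹/6.022×10²³ = 0.003162 mol.
Product: Φ × n_abs = 0.00691 × 0.003162 = 2.185×10⁻⁵ mol.

2.19×10⁻⁵ mol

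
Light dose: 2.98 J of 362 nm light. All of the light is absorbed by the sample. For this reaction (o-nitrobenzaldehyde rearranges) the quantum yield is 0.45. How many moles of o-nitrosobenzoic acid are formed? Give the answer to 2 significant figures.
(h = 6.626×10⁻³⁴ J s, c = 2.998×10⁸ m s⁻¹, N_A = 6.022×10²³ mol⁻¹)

Photon energy at 362 nm: hc/λ = (6.626×10⁻³⁴)(2.998×10⁸)/(362×10⁻⁹) = 5.487×10⁻¹⁹ J.
Photons incident: 2.98 / 5.487×10⁻¹⁹ = 5.431×10¹⁸, i.e. 5.431×10¹⁸/6.022×10²³ = 9.019×10⁻⁶ mol.
Product: Φ × n_abs = 0.45 × 9.019×10⁻⁶ = 4.059×10⁻⁶ mol.

4.1×10⁻⁶ mol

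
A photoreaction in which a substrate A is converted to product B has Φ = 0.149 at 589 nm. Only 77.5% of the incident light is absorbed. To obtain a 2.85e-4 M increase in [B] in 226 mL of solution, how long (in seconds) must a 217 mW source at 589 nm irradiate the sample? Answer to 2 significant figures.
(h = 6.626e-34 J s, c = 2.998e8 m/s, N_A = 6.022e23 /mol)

t ≈ 520 s

Product: (2.85e-4 M)(0.226 L) = 6.441e-5 mol.
Photons that must be absorbed: 6.441e-5 / 0.149 = 4.323e-4 mol.
Incident photons needed: 4.323e-4 / 0.775 = 5.578e-4 mol.
Photon energy: hc/λ = 3.373e-19 J; per mole, 2.031e5 J mol⁻¹.
Energy required: 5.578e-4 × 2.031e5 = 113.3 J.
Time: 113.3 J / 0.217 W = 520 s.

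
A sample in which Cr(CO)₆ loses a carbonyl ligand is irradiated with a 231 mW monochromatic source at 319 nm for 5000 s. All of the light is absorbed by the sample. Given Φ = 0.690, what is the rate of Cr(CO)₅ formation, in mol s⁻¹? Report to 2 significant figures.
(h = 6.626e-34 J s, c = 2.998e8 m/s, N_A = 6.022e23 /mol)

4.3e-7 mol s⁻¹

Photon energy at 319 nm: hc/λ = (6.626e-34)(2.998e8)/(319e-9) = 6.227e-19 J.
Energy delivered: (231 mW)(5000 s) = 1155 J.
Photons incident: 1155 / 6.227e-19 = 1.855e21, i.e. 1.855e21/6.022e23 = 0.003080 mol.
Product formed: 0.690 × 0.003080 = 0.002125 mol.
Rate: 0.002125 / 5000 s = 4.3e-7 mol s⁻¹.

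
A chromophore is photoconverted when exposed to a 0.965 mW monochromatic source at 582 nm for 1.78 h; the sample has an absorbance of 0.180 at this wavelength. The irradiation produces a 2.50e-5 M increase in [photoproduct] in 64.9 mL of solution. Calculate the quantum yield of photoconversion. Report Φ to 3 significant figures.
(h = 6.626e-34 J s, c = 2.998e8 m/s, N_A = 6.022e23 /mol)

Φ = 0.159

Product: (2.50e-5 M)(0.0649 L) = 1.623e-6 mol.
Photon energy at 582 nm: hc/λ = (6.626e-34)(2.998e8)/(582e-9) = 3.413e-19 J.
Energy delivered: (0.965 mW)(6408 s) = 6.184 J.
Photons incident: 6.184 / 3.413e-19 = 1.812e19, i.e. 1.812e19/6.022e23 = 3.009e-5 mol.
Fraction absorbed: 1 − 10^(−0.180) = 0.3393.
Photons absorbed: 0.3393 × 3.009e-5 = 1.021e-5 mol.
Φ = 1.623e-6 mol / 1.021e-5 mol photons = 0.159.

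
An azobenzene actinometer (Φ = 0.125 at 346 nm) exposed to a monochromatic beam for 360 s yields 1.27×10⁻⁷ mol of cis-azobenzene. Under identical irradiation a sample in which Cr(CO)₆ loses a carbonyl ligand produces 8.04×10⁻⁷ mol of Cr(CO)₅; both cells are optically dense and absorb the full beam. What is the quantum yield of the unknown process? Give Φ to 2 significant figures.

Φ = 0.79

Photons absorbed by the actinometer: 1.27×10⁻⁷ / 0.125 = 1.016×10⁻⁶ mol.
Φ(unknown) = 8.04×10⁻⁷ / 1.016×10⁻⁶ = 0.79.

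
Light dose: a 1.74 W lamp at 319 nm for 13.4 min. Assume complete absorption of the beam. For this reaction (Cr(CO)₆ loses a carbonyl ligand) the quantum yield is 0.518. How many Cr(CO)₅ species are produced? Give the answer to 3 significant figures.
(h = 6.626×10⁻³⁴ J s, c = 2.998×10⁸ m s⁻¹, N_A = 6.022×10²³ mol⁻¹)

1.16×10²¹ species

Photon energy at 319 nm: hc/λ = (6.626×10⁻³⁴)(2.998×10⁸)/(319×10⁻⁹) = 6.227×10⁻¹⁹ J.
Energy delivered: (1.74 W)(804 s) = 1399 J.
Photons incident: 1399 / 6.227×10⁻¹⁹ = 2.247×10²¹, i.e. 2.247×10²¹/6.022×10²³ = 0.003731 mol.
Product: Φ × n_abs = 0.518 × 0.003731 = 0.001933 mol.
As a count: 0.001933 × 6.022×10²³ = 1.16×10²¹.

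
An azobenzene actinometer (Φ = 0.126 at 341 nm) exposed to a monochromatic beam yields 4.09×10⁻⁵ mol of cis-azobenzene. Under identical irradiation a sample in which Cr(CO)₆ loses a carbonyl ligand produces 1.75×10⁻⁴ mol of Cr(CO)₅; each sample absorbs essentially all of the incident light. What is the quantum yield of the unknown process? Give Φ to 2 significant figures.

Φ = 0.54

Photons absorbed by the actinometer: 4.09×10⁻⁵ / 0.126 = 3.246×10⁻⁴ mol.
Φ(unknown) = 1.75×10⁻⁴ / 3.246×10⁻⁴ = 0.54.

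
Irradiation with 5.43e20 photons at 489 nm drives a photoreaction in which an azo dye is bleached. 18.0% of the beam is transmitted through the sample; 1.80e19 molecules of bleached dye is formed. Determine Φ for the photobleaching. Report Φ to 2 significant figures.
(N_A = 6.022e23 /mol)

Product: 1.80e19 / 6.022e23 = 2.989e-5 mol.
Moles of photons: 5.43e20 / 6.022e23 = 9.017e-4 mol.
Fraction absorbed: 1 − 18.0/100 = 0.8200.
Photons absorbed: 0.8200 × 9.017e-4 = 7.394e-4 mol.
Φ = 2.989e-5 mol / 7.394e-4 mol photons = 0.040.

Φ = 0.040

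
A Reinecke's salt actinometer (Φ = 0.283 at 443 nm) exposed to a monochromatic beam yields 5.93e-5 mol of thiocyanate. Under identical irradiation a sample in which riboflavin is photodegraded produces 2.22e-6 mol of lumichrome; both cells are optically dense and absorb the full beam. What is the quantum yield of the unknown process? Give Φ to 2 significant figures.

Φ = 0.011

Photons absorbed by the actinometer: 5.93e-5 / 0.283 = 2.095e-4 mol.
Φ(unknown) = 2.22e-6 / 2.095e-4 = 0.011.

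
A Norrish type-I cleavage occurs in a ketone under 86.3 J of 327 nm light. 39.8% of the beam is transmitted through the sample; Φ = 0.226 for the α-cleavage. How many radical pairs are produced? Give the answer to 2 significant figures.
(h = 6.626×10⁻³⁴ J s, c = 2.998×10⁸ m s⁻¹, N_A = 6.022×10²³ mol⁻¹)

1.9×10¹⁹ radical pairs

Photon energy at 327 nm: hc/λ = (6.626×10⁻³⁴)(2.998×10⁸)/(327×10⁻⁹) = 6.075×10⁻¹⁹ J.
Photons incident: 86.3 / 6.075×10⁻¹⁹ = 1.421×10²⁰, i.e. 1.421×10²⁰/6.022×10²³ = 2.360×10⁻⁴ mol.
Fraction absorbed: 1 − 39.8/100 = 0.6020.
Photons absorbed: 0.6020 × 2.360×10⁻⁴ = 1.421×10⁻⁴ mol.
Product: Φ × n_abs = 0.226 × 1.421×10⁻⁴ = 3.211×10⁻⁵ mol.
As a count: 3.211×10⁻⁵ × 6.022×10²³ = 1.9×10¹⁹.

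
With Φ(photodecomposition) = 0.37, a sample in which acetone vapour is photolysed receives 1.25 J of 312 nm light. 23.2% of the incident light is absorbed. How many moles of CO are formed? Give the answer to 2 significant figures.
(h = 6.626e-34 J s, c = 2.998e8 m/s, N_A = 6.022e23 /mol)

2.8e-7 mol

Photon energy at 312 nm: hc/λ = (6.626e-34)(2.998e8)/(312e-9) = 6.367e-19 J.
Photons incident: 1.25 / 6.367e-19 = 1.963e18, i.e. 1.963e18/6.022e23 = 3.260e-6 mol.
Photons absorbed: 0.232 × 3.260e-6 = 7.563e-7 mol.
Product: Φ × n_abs = 0.37 × 7.563e-7 = 2.798e-7 mol.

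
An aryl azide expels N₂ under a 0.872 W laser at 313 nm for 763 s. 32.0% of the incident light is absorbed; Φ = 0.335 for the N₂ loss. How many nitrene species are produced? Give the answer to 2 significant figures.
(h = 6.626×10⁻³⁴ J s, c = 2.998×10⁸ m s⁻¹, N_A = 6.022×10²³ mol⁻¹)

1.1×10²⁰ species

Photon energy at 313 nm: hc/λ = (6.626×10⁻³⁴)(2.998×10⁸)/(313×10⁻⁹) = 6.347×10⁻¹⁹ J.
Energy delivered: (0.872 W)(763 s) = 665.3 J.
Photons incident: 665.3 / 6.347×10⁻¹⁹ = 1.048×10²¹, i.e. 1.048×10²¹/6.022×10²³ = 0.001740 mol.
Photons absorbed: 0.320 × 0.001740 = 5.568×10⁻⁴ mol.
Product: Φ × n_abs = 0.335 × 5.568×10⁻⁴ = 1.865×10⁻⁴ mol.
As a count: 1.865×10⁻⁴ × 6.022×10²³ = 1.1×10²⁰.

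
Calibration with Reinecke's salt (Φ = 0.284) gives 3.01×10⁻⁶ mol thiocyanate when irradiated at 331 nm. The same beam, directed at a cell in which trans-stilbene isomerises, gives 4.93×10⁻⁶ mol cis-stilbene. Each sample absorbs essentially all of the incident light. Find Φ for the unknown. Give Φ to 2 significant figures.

Φ = 0.47

Photons absorbed by the actinometer: 3.01×10⁻⁶ / 0.284 = 1.060×10⁻⁵ mol.
Φ(unknown) = 4.93×10⁻⁶ / 1.060×10⁻⁵ = 0.47.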